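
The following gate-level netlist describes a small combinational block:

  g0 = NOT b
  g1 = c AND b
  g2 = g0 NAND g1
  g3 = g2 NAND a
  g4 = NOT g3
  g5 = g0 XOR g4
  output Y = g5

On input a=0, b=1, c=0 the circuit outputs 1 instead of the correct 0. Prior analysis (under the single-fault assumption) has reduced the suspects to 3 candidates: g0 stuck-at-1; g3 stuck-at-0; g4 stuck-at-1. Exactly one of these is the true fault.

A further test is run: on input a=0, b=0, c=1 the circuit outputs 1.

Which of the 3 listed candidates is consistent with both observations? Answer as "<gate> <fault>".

Evaluate each candidate on input a=0, b=0, c=1:
  g0 stuck-at-1: g0=1 [stuck-at-1], g1=0, g2=1, g3=1, g4=0, g5=1 → 1 — matches
  g3 stuck-at-0: g0=1, g1=0, g2=1, g3=0 [stuck-at-0], g4=1, g5=0 → 0 — eliminated
  g4 stuck-at-1: g0=1, g1=0, g2=1, g3=1, g4=1 [stuck-at-1], g5=0 → 0 — eliminated
Only g0 stuck-at-1 reproduces the observed 1.

g0 stuck-at-1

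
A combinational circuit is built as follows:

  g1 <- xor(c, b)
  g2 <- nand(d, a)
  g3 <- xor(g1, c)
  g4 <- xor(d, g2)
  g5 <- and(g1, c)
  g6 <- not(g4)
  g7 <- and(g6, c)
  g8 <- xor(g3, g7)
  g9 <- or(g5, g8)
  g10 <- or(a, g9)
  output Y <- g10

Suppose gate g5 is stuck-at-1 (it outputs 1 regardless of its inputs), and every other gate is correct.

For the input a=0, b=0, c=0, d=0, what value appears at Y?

1

Propagate with g5 forced: g1=0, g2=1, g3=0, g4=1, g5=1 [stuck-at-1], g6=0, g7=0, g8=0, g9=1, g10=1.
So Y = 1. (Without the fault it would be 0.)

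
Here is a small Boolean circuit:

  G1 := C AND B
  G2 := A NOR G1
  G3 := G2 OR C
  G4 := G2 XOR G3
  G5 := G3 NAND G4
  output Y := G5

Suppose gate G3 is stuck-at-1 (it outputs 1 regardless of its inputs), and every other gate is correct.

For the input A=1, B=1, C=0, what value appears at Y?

Propagate with G3 forced: G1=0, G2=0, G3=1 [stuck-at-1], G4=1, G5=0.
So Y = 0. (Without the fault it would be 1.)

0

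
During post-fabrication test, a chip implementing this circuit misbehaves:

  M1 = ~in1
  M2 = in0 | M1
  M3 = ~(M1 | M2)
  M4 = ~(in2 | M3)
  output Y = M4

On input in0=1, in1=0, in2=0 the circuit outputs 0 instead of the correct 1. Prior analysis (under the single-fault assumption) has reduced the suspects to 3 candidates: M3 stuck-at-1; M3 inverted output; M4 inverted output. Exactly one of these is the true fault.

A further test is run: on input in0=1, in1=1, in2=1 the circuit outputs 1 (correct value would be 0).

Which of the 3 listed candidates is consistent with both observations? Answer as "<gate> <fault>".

Evaluate each candidate on input in0=1, in1=1, in2=1:
  M3 stuck-at-1: M1=0, M2=1, M3=1 [stuck-at-1], M4=0 → 0 — eliminated
  M3 inverted output: M1=0, M2=1, M3=1 [inverted output], M4=0 → 0 — eliminated
  M4 inverted output: M1=0, M2=1, M3=0, M4=1 [inverted output] → 1 — matches
Only M4 inverted output reproduces the observed 1.

M4 inverted output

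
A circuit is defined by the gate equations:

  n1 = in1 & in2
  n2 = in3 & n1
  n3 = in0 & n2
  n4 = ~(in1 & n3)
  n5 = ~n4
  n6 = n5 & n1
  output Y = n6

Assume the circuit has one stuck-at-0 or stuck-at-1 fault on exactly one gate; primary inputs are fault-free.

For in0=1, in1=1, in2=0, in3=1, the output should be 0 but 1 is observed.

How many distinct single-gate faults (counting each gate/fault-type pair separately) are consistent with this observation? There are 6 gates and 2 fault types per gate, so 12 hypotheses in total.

Fault-free: n1=0, n2=0, n3=0, n4=1, n5=0, n6=0 → 0. Observed 1.
  n1 stuck-at-0: output 0 ✗
  n1 stuck-at-1: output 1 ✓
  n2 stuck-at-0: output 0 ✗
  n2 stuck-at-1: output 0 ✗
  n3 stuck-at-0: output 0 ✗
  n3 stuck-at-1: output 0 ✗
  n4 stuck-at-0: output 0 ✗
  n4 stuck-at-1: output 0 ✗
  n5 stuck-at-0: output 0 ✗
  n5 stuck-at-1: output 0 ✗
  n6 stuck-at-0: output 0 ✗
  n6 stuck-at-1: output 1 ✓
Consistent faults: {n1 stuck-at-1, n6 stuck-at-1} — 2 in all.

2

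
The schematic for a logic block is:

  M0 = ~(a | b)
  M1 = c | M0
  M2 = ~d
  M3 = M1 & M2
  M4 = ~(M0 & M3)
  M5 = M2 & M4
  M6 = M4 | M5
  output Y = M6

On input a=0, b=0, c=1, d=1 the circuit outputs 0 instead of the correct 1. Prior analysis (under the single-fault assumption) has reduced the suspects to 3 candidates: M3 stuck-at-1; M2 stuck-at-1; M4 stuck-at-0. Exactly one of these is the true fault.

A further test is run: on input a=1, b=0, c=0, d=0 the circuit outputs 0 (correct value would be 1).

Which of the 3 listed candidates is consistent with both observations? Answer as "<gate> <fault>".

Evaluate each candidate on input a=1, b=0, c=0, d=0:
  M3 stuck-at-1: M0=0, M1=0, M2=1, M3=1 [stuck-at-1], M4=1, M5=1, M6=1 → 1 — eliminated
  M2 stuck-at-1: M0=0, M1=0, M2=1 [stuck-at-1], M3=0, M4=1, M5=1, M6=1 → 1 — eliminated
  M4 stuck-at-0: M0=0, M1=0, M2=1, M3=0, M4=0 [stuck-at-0], M5=0, M6=0 → 0 — matches
Only M4 stuck-at-0 reproduces the observed 0.

M4 stuck-at-0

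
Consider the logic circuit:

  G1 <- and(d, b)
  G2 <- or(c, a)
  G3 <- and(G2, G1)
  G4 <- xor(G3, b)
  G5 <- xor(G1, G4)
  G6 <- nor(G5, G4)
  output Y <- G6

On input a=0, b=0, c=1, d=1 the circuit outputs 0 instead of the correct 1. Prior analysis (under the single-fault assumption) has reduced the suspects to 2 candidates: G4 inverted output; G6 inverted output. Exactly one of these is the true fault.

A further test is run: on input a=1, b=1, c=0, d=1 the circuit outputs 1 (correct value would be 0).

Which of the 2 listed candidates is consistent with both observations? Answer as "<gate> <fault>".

G6 inverted output

Evaluate each candidate on input a=1, b=1, c=0, d=1:
  G4 inverted output: G1=1, G2=1, G3=1, G4=1 [inverted output], G5=0, G6=0 → 0 — eliminated
  G6 inverted output: G1=1, G2=1, G3=1, G4=0, G5=1, G6=1 [inverted output] → 1 — matches
Only G6 inverted output reproduces the observed 1.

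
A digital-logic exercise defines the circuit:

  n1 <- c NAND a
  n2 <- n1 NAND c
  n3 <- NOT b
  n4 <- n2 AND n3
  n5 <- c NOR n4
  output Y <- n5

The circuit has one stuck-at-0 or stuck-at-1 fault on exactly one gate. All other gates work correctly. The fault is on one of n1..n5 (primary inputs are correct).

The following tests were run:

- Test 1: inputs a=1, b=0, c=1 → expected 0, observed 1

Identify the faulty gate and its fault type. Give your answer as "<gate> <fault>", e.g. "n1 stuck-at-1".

n5 stuck-at-1

Fault-free values for test 1 (a=1, b=0, c=1): n1=0, n2=1, n3=1, n4=1, n5=0, giving Y=0. Observed 1.
Test 1: faults giving observed 1 are {n5 stuck-at-1}.
Only n5 stuck-at-1 is consistent with every test.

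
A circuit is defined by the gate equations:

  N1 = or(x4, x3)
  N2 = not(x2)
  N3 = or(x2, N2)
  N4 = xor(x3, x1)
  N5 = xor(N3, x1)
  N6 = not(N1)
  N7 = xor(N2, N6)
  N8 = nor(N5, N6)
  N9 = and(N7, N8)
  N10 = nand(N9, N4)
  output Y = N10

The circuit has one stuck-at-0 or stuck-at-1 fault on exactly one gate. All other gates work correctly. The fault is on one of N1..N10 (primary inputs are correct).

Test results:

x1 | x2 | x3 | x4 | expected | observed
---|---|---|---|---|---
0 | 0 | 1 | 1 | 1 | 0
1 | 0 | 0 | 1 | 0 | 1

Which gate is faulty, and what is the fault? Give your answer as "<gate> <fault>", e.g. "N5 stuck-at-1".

N3 stuck-at-0

Fault-free values for test 1 (x1=0, x2=0, x3=1, x4=1): N1=1, N2=1, N3=1, N4=1, N5=1, N6=0, N7=1, N8=0, N9=0, N10=1, giving Y=1. Observed 0.
Test 1: faults giving observed 0 are {N3 stuck-at-0, N5 stuck-at-0, N8 stuck-at-1, N9 stuck-at-1, N10 stuck-at-0}.
Test 2 (x1=1, x2=0, x3=0, x4=1): fault-free N1=1, N2=1, N3=1, N4=1, N5=0, N6=0, N7=1, N8=1, N9=1, N10=0 → 0; observed 1. Eliminates N5 stuck-at-0, N8 stuck-at-1, N9 stuck-at-1, N10 stuck-at-0.
Only N3 stuck-at-0 is consistent with every test.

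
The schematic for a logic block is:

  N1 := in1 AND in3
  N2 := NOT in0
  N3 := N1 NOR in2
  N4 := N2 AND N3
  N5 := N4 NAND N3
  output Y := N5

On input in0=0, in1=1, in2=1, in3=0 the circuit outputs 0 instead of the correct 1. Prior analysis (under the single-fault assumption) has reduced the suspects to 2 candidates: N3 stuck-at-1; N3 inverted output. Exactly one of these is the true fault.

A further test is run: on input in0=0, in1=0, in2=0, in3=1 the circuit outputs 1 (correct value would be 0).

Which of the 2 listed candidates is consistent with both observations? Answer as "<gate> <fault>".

Evaluate each candidate on input in0=0, in1=0, in2=0, in3=1:
  N3 stuck-at-1: N1=0, N2=1, N3=1 [stuck-at-1], N4=1, N5=0 → 0 — eliminated
  N3 inverted output: N1=0, N2=1, N3=0 [inverted output], N4=0, N5=1 → 1 — matches
Only N3 inverted output reproduces the observed 1.

N3 inverted output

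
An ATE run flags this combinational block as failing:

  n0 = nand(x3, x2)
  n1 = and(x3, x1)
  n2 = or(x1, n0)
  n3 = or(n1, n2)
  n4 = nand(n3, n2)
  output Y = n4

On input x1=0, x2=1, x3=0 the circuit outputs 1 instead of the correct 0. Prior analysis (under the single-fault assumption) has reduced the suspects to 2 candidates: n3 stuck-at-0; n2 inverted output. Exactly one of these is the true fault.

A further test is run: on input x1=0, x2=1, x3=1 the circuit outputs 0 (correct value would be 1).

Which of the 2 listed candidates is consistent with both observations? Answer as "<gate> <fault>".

Evaluate each candidate on input x1=0, x2=1, x3=1:
  n3 stuck-at-0: n0=0, n1=0, n2=0, n3=0 [stuck-at-0], n4=1 → 1 — eliminated
  n2 inverted output: n0=0, n1=0, n2=1 [inverted output], n3=1, n4=0 → 0 — matches
Only n2 inverted output reproduces the observed 0.

n2 inverted output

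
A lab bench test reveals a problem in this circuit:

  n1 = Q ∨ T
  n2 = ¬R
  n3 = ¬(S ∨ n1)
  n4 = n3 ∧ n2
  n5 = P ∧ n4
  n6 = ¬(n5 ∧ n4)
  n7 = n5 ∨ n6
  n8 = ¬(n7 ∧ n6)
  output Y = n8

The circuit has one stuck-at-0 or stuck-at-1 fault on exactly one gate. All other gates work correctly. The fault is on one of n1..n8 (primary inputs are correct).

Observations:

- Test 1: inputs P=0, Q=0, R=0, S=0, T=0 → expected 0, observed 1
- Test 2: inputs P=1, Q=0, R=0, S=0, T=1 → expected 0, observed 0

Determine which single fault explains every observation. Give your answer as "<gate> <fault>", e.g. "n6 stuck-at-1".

Fault-free values for test 1 (P=0, Q=0, R=0, S=0, T=0): n1=0, n2=1, n3=1, n4=1, n5=0, n6=1, n7=1, n8=0, giving Y=0. Observed 1.
Test 1: faults giving observed 1 are {n5 stuck-at-1, n6 stuck-at-0, n7 stuck-at-0, n8 stuck-at-1}.
Test 2 (P=1, Q=0, R=0, S=0, T=1): fault-free n1=1, n2=1, n3=0, n4=0, n5=0, n6=1, n7=1, n8=0 → 0; observed 0. Eliminates n6 stuck-at-0, n7 stuck-at-0, n8 stuck-at-1.
Only n5 stuck-at-1 is consistent with every test.

n5 stuck-at-1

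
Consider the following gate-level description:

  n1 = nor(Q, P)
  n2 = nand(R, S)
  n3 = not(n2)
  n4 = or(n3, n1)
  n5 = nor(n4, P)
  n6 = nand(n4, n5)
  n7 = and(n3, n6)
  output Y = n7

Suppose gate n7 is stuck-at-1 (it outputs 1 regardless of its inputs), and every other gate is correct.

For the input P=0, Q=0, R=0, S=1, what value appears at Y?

1

Propagate with n7 forced: n1=1, n2=1, n3=0, n4=1, n5=0, n6=1, n7=1 [stuck-at-1].
So Y = 1. (Without the fault it would be 0.)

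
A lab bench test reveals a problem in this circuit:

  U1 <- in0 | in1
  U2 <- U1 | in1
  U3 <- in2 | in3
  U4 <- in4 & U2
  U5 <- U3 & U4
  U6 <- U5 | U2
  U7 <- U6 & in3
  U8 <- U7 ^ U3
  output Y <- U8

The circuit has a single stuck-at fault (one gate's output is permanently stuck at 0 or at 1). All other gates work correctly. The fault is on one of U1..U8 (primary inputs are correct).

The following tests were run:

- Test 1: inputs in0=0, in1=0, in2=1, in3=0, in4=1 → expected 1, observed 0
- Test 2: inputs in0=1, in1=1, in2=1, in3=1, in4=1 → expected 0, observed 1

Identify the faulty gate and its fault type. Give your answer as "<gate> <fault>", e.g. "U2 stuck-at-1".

U3 stuck-at-0

Fault-free values for test 1 (in0=0, in1=0, in2=1, in3=0, in4=1): U1=0, U2=0, U3=1, U4=0, U5=0, U6=0, U7=0, U8=1, giving Y=1. Observed 0.
Test 1: faults giving observed 0 are {U3 stuck-at-0, U7 stuck-at-1, U8 stuck-at-0}.
Test 2 (in0=1, in1=1, in2=1, in3=1, in4=1): fault-free U1=1, U2=1, U3=1, U4=1, U5=1, U6=1, U7=1, U8=0 → 0; observed 1. Eliminates U7 stuck-at-1, U8 stuck-at-0.
Only U3 stuck-at-0 is consistent with every test.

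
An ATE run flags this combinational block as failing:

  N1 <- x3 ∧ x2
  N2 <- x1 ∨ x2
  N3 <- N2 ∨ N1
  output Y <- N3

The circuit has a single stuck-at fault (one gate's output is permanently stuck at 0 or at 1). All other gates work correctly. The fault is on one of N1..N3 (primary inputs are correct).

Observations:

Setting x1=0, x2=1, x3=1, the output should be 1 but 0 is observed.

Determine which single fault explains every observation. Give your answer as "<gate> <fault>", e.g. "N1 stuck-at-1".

N3 stuck-at-0

Fault-free values for test 1 (x1=0, x2=1, x3=1): N1=1, N2=1, N3=1, giving Y=1. Observed 0.
Test 1: faults giving observed 0 are {N3 stuck-at-0}.
Only N3 stuck-at-0 is consistent with every test.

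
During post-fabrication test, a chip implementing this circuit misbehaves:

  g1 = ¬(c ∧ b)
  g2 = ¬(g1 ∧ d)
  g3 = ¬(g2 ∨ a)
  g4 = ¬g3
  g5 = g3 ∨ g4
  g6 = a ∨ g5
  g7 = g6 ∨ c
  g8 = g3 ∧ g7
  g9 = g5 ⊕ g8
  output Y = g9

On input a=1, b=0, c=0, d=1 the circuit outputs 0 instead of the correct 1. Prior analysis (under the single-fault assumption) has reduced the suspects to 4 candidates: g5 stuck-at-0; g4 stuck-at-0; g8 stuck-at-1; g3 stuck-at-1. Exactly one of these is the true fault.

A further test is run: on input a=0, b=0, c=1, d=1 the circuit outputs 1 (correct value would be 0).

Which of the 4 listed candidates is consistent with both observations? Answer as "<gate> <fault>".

g5 stuck-at-0

Evaluate each candidate on input a=0, b=0, c=1, d=1:
  g5 stuck-at-0: g1=1, g2=0, g3=1, g4=0, g5=0 [stuck-at-0], g6=0, g7=1, g8=1, g9=1 → 1 — matches
  g4 stuck-at-0: g1=1, g2=0, g3=1, g4=0 [stuck-at-0], g5=1, g6=1, g7=1, g8=1, g9=0 → 0 — eliminated
  g8 stuck-at-1: g1=1, g2=0, g3=1, g4=0, g5=1, g6=1, g7=1, g8=1 [stuck-at-1], g9=0 → 0 — eliminated
  g3 stuck-at-1: g1=1, g2=0, g3=1 [stuck-at-1], g4=0, g5=1, g6=1, g7=1, g8=1, g9=0 → 0 — eliminated
Only g5 stuck-at-0 reproduces the observed 1.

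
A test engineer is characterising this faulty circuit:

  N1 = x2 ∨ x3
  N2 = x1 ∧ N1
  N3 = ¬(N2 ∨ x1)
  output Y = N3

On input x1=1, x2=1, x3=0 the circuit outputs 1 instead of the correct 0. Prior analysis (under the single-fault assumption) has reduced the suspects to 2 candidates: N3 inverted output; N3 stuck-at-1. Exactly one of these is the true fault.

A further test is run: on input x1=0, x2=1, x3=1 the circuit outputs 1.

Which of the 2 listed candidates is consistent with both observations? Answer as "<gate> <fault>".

Evaluate each candidate on input x1=0, x2=1, x3=1:
  N3 inverted output: N1=1, N2=0, N3=0 [inverted output] → 0 — eliminated
  N3 stuck-at-1: N1=1, N2=0, N3=1 [stuck-at-1] → 1 — matches
Only N3 stuck-at-1 reproduces the observed 1.

N3 stuck-at-1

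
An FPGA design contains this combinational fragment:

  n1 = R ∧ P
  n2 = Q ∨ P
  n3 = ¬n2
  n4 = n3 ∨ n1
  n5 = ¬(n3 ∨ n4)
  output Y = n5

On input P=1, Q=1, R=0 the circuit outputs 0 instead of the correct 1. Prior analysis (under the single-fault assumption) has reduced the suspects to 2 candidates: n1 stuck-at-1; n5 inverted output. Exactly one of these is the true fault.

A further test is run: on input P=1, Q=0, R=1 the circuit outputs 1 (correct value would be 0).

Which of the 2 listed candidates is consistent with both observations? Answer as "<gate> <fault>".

n5 inverted output

Evaluate each candidate on input P=1, Q=0, R=1:
  n1 stuck-at-1: n1=1 [stuck-at-1], n2=1, n3=0, n4=1, n5=0 → 0 — eliminated
  n5 inverted output: n1=1, n2=1, n3=0, n4=1, n5=1 [inverted output] → 1 — matches
Only n5 inverted output reproduces the observed 1.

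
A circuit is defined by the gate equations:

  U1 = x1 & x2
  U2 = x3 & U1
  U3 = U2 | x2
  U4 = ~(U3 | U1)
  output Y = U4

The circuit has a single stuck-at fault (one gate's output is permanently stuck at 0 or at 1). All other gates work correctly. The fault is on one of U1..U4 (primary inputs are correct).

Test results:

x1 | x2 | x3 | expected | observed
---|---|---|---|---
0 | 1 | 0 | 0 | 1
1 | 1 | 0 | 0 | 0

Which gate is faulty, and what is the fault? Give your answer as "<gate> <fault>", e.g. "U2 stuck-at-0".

Fault-free values for test 1 (x1=0, x2=1, x3=0): U1=0, U2=0, U3=1, U4=0, giving Y=0. Observed 1.
Test 1: faults giving observed 1 are {U3 stuck-at-0, U4 stuck-at-1}.
Test 2 (x1=1, x2=1, x3=0): fault-free U1=1, U2=0, U3=1, U4=0 → 0; observed 0. Eliminates U4 stuck-at-1.
Only U3 stuck-at-0 is consistent with every test.

U3 stuck-at-0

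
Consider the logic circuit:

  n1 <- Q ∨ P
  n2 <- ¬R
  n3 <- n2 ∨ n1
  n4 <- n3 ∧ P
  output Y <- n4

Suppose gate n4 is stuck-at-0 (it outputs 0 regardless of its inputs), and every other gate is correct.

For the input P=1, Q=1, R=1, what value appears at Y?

Propagate with n4 forced: n1=1, n2=0, n3=1, n4=0 [stuck-at-0].
So Y = 0. (Without the fault it would be 1.)

0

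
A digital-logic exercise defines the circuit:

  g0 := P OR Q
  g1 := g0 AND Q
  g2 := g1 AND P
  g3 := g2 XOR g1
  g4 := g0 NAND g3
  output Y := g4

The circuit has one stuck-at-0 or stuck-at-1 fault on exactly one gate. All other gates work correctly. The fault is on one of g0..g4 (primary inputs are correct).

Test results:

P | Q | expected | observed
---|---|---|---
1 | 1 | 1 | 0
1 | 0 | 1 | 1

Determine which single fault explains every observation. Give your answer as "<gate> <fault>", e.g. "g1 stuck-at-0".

Fault-free values for test 1 (P=1, Q=1): g0=1, g1=1, g2=1, g3=0, g4=1, giving Y=1. Observed 0.
Test 1: faults giving observed 0 are {g2 stuck-at-0, g3 stuck-at-1, g4 stuck-at-0}.
Test 2 (P=1, Q=0): fault-free g0=1, g1=0, g2=0, g3=0, g4=1 → 1; observed 1. Eliminates g3 stuck-at-1, g4 stuck-at-0.
Only g2 stuck-at-0 is consistent with every test.

g2 stuck-at-0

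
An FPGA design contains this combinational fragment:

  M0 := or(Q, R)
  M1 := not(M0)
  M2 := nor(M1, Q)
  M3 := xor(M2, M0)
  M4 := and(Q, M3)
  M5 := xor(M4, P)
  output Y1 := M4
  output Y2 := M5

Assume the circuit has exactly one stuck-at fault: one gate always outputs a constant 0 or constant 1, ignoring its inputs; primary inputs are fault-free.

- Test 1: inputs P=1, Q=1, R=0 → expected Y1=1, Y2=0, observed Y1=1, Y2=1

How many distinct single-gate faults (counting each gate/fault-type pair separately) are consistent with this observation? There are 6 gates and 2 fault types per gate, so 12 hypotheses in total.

Fault-free: M0=1, M1=0, M2=0, M3=1, M4=1, M5=0 → Y1=1, Y2=0. Observed Y1=1, Y2=1.
  M0 stuck-at-0: output Y1=0, Y2=1 ✗
  M0 stuck-at-1: output Y1=1, Y2=0 ✗
  M1 stuck-at-0: output Y1=1, Y2=0 ✗
  M1 stuck-at-1: output Y1=1, Y2=0 ✗
  M2 stuck-at-0: output Y1=1, Y2=0 ✗
  M2 stuck-at-1: output Y1=0, Y2=1 ✗
  M3 stuck-at-0: output Y1=0, Y2=1 ✗
  M3 stuck-at-1: output Y1=1, Y2=0 ✗
  M4 stuck-at-0: output Y1=0, Y2=1 ✗
  M4 stuck-at-1: output Y1=1, Y2=0 ✗
  M5 stuck-at-0: output Y1=1, Y2=0 ✗
  M5 stuck-at-1: output Y1=1, Y2=1 ✓
Consistent faults: {M5 stuck-at-1} — 1 in all.

1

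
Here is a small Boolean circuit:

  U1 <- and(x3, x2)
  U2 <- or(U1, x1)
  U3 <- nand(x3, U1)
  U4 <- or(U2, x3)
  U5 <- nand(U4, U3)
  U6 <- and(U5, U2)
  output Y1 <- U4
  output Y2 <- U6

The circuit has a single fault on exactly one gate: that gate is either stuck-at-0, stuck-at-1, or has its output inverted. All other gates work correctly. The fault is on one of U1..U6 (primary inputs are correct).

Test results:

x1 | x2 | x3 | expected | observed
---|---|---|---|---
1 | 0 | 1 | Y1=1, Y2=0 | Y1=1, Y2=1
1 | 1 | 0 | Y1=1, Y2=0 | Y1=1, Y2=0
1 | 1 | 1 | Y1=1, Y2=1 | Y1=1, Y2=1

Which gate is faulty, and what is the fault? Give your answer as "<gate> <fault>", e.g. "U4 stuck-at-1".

U1 stuck-at-1

Fault-free values for test 1 (x1=1, x2=0, x3=1): U1=0, U2=1, U3=1, U4=1, U5=0, U6=0, giving Y1=1, Y2=0. Observed Y1=1, Y2=1.
Test 1: faults giving observed Y1=1, Y2=1 are {U1 stuck-at-1, U1 inverted output, U3 stuck-at-0, U3 inverted output, U5 stuck-at-1, U5 inverted output, U6 stuck-at-1, U6 inverted output}.
Test 2 (x1=1, x2=1, x3=0): fault-free U1=0, U2=1, U3=1, U4=1, U5=0, U6=0 → Y1=1, Y2=0; observed Y1=1, Y2=0. Eliminates U3 stuck-at-0, U3 inverted output, U5 stuck-at-1, U5 inverted output, U6 stuck-at-1, U6 inverted output.
Test 3 (x1=1, x2=1, x3=1): fault-free U1=1, U2=1, U3=0, U4=1, U5=1, U6=1 → Y1=1, Y2=1; observed Y1=1, Y2=1. Eliminates U1 inverted output.
Only U1 stuck-at-1 is consistent with every test.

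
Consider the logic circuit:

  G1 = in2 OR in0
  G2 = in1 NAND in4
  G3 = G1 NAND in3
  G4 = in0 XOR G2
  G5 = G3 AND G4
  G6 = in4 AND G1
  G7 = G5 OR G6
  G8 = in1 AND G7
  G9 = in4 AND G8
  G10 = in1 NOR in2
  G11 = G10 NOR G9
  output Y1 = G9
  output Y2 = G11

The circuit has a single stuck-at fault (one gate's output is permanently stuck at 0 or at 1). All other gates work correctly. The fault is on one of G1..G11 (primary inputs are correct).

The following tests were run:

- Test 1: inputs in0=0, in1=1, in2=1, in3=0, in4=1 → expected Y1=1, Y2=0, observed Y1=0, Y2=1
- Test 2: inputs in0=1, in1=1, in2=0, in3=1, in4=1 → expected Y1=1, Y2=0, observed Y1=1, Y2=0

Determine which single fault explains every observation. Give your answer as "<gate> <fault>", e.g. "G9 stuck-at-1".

G1 stuck-at-0

Fault-free values for test 1 (in0=0, in1=1, in2=1, in3=0, in4=1): G1=1, G2=0, G3=1, G4=0, G5=0, G6=1, G7=1, G8=1, G9=1, G10=0, G11=0, giving Y1=1, Y2=0. Observed Y1=0, Y2=1.
Test 1: faults giving observed Y1=0, Y2=1 are {G1 stuck-at-0, G6 stuck-at-0, G7 stuck-at-0, G8 stuck-at-0, G9 stuck-at-0}.
Test 2 (in0=1, in1=1, in2=0, in3=1, in4=1): fault-free G1=1, G2=0, G3=0, G4=1, G5=0, G6=1, G7=1, G8=1, G9=1, G10=0, G11=0 → Y1=1, Y2=0; observed Y1=1, Y2=0. Eliminates G6 stuck-at-0, G7 stuck-at-0, G8 stuck-at-0, G9 stuck-at-0.
Only G1 stuck-at-0 is consistent with every test.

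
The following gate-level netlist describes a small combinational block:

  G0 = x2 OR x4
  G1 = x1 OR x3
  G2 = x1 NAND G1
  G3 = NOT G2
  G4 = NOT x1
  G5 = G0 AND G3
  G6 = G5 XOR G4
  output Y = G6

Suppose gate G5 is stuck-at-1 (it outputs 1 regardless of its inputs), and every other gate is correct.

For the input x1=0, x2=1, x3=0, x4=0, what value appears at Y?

0

Propagate with G5 forced: G0=1, G1=0, G2=1, G3=0, G4=1, G5=1 [stuck-at-1], G6=0.
So Y = 0. (Without the fault it would be 1.)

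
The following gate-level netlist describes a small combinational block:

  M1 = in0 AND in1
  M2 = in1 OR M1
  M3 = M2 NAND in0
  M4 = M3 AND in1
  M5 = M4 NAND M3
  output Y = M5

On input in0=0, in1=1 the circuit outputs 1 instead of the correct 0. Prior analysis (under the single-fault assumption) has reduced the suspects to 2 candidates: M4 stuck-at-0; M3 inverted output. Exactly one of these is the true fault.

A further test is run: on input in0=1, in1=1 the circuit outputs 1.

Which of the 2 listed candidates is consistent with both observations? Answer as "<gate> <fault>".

Evaluate each candidate on input in0=1, in1=1:
  M4 stuck-at-0: M1=1, M2=1, M3=0, M4=0 [stuck-at-0], M5=1 → 1 — matches
  M3 inverted output: M1=1, M2=1, M3=1 [inverted output], M4=1, M5=0 → 0 — eliminated
Only M4 stuck-at-0 reproduces the observed 1.

M4 stuck-at-0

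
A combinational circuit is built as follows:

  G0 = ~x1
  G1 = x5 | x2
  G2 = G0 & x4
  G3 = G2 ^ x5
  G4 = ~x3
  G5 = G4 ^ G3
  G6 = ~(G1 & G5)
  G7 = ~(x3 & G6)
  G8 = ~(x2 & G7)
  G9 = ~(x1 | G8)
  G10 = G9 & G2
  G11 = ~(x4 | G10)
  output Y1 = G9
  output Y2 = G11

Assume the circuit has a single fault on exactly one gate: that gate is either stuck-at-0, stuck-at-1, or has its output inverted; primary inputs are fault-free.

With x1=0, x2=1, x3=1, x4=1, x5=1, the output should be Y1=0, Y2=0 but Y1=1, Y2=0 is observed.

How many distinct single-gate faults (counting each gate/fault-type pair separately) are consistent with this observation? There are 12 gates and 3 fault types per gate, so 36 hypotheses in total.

18

Fault-free: G0=1, G1=1, G2=1, G3=0, G4=0, G5=0, G6=1, G7=0, G8=1, G9=0, G10=0, G11=0 → Y1=0, Y2=0. Observed Y1=1, Y2=0.
  G0: stuck-at-0, inverted output ✓; others ✗
  G1: none of the 3 fault types match ✗
  G2: stuck-at-0, inverted output ✓; others ✗
  G3: stuck-at-1, inverted output ✓; others ✗
  G4: stuck-at-1, inverted output ✓; others ✗
  G5: stuck-at-1, inverted output ✓; others ✗
  G6: stuck-at-0, inverted output ✓; others ✗
  G7: stuck-at-1, inverted output ✓; others ✗
  G8: stuck-at-0, inverted output ✓; others ✗
  G9: stuck-at-1, inverted output ✓; others ✗
  G10: none of the 3 fault types match ✗
  G11: none of the 3 fault types match ✗
Consistent faults: {G0 stuck-at-0, G0 inverted output, G2 stuck-at-0, G2 inverted output, G3 stuck-at-1, G3 inverted output, G4 stuck-at-1, G4 inverted output, G5 stuck-at-1, G5 inverted output, G6 stuck-at-0, G6 inverted output, G7 stuck-at-1, G7 inverted output, G8 stuck-at-0, G8 inverted output, G9 stuck-at-1, G9 inverted output} — 18 in all.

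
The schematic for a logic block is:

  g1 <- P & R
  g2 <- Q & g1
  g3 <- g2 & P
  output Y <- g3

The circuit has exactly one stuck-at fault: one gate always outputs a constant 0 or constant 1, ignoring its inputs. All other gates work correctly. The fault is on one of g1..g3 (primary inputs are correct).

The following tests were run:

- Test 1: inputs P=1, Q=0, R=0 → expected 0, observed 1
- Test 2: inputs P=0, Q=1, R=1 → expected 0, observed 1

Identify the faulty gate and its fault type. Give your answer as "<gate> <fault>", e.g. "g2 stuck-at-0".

g3 stuck-at-1

Fault-free values for test 1 (P=1, Q=0, R=0): g1=0, g2=0, g3=0, giving Y=0. Observed 1.
Test 1: faults giving observed 1 are {g2 stuck-at-1, g3 stuck-at-1}.
Test 2 (P=0, Q=1, R=1): fault-free g1=0, g2=0, g3=0 → 0; observed 1. Eliminates g2 stuck-at-1.
Only g3 stuck-at-1 is consistent with every test.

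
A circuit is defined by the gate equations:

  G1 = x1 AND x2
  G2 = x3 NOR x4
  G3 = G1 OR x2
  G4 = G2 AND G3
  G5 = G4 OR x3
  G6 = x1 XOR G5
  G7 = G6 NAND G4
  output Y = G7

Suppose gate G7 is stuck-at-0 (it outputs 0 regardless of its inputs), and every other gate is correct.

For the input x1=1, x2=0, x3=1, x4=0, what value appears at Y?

Propagate with G7 forced: G1=0, G2=0, G3=0, G4=0, G5=1, G6=0, G7=0 [stuck-at-0].
So Y = 0. (Without the fault it would be 1.)

0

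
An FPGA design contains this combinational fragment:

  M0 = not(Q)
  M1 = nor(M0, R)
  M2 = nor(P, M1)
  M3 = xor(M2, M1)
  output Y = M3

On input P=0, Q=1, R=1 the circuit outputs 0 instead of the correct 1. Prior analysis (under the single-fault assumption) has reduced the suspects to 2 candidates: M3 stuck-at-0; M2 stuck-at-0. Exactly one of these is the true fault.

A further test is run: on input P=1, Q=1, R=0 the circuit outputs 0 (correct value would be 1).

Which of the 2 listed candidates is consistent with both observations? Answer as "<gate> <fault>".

Evaluate each candidate on input P=1, Q=1, R=0:
  M3 stuck-at-0: M0=0, M1=1, M2=0, M3=0 [stuck-at-0] → 0 — matches
  M2 stuck-at-0: M0=0, M1=1, M2=0 [stuck-at-0], M3=1 → 1 — eliminated
Only M3 stuck-at-0 reproduces the observed 0.

M3 stuck-at-0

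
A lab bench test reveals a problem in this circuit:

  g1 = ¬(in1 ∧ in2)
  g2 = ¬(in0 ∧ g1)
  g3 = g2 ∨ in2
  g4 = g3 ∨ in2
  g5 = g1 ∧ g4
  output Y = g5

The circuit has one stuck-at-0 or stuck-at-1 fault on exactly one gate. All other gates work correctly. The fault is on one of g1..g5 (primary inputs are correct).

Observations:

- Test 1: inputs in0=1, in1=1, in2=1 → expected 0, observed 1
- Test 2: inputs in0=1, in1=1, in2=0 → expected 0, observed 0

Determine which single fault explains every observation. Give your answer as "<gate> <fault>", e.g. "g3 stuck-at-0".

g1 stuck-at-1

Fault-free values for test 1 (in0=1, in1=1, in2=1): g1=0, g2=1, g3=1, g4=1, g5=0, giving Y=0. Observed 1.
Test 1: faults giving observed 1 are {g1 stuck-at-1, g5 stuck-at-1}.
Test 2 (in0=1, in1=1, in2=0): fault-free g1=1, g2=0, g3=0, g4=0, g5=0 → 0; observed 0. Eliminates g5 stuck-at-1.
Only g1 stuck-at-1 is consistent with every test.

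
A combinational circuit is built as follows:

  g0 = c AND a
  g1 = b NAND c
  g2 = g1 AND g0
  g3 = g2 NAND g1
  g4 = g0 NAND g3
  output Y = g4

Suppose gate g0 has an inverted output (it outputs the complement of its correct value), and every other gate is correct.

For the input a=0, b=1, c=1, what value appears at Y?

Propagate with g0 forced: g0=1 [inverted output], g1=0, g2=0, g3=1, g4=0.
So Y = 0. (Without the fault it would be 1.)

0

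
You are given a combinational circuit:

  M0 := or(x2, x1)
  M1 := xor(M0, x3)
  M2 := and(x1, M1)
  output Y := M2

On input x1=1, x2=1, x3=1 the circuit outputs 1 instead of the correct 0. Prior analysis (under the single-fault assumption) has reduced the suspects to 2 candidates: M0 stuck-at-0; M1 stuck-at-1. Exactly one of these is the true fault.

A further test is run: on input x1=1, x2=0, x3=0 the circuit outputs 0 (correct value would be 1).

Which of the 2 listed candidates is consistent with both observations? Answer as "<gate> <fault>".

M0 stuck-at-0

Evaluate each candidate on input x1=1, x2=0, x3=0:
  M0 stuck-at-0: M0=0 [stuck-at-0], M1=0, M2=0 → 0 — matches
  M1 stuck-at-1: M0=1, M1=1 [stuck-at-1], M2=1 → 1 — eliminated
Only M0 stuck-at-0 reproduces the observed 0.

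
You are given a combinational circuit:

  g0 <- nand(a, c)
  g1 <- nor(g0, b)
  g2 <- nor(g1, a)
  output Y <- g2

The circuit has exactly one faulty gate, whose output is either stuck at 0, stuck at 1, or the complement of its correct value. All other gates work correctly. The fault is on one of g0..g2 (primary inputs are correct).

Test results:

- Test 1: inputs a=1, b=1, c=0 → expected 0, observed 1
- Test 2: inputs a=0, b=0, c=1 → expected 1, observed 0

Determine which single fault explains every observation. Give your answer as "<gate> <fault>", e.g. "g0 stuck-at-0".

Fault-free values for test 1 (a=1, b=1, c=0): g0=1, g1=0, g2=0, giving Y=0. Observed 1.
Test 1: faults giving observed 1 are {g2 stuck-at-1, g2 inverted output}.
Test 2 (a=0, b=0, c=1): fault-free g0=1, g1=0, g2=1 → 1; observed 0. Eliminates g2 stuck-at-1.
Only g2 inverted output is consistent with every test.

g2 inverted output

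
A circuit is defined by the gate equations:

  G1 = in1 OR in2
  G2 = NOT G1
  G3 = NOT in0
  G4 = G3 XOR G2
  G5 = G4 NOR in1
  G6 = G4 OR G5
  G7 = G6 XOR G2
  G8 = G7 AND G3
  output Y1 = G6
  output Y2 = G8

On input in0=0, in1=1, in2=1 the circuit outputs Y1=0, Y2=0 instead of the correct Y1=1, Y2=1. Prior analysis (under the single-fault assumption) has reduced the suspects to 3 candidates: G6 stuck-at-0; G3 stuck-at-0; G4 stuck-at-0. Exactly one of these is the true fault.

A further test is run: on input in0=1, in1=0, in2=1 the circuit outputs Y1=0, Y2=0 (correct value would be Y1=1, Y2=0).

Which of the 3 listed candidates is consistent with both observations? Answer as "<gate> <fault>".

G6 stuck-at-0

Evaluate each candidate on input in0=1, in1=0, in2=1:
  G6 stuck-at-0: G1=1, G2=0, G3=0, G4=0, G5=1, G6=0 [stuck-at-0], G7=0, G8=0 → Y1=0, Y2=0 — matches
  G3 stuck-at-0: G1=1, G2=0, G3=0 [stuck-at-0], G4=0, G5=1, G6=1, G7=1, G8=0 → Y1=1, Y2=0 — eliminated
  G4 stuck-at-0: G1=1, G2=0, G3=0, G4=0 [stuck-at-0], G5=1, G6=1, G7=1, G8=0 → Y1=1, Y2=0 — eliminated
Only G6 stuck-at-0 reproduces the observed Y1=0, Y2=0.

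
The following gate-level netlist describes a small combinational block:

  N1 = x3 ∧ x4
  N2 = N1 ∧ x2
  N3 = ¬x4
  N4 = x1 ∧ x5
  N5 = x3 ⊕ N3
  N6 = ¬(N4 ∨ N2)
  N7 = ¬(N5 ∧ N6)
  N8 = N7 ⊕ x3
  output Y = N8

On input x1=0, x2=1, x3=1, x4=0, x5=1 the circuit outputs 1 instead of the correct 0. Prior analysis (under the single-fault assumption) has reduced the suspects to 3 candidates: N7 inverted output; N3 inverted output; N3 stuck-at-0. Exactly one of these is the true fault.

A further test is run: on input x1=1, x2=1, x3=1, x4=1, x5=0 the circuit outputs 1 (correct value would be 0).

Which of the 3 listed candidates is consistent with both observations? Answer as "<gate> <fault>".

Evaluate each candidate on input x1=1, x2=1, x3=1, x4=1, x5=0:
  N7 inverted output: N1=1, N2=1, N3=0, N4=0, N5=1, N6=0, N7=0 [inverted output], N8=1 → 1 — matches
  N3 inverted output: N1=1, N2=1, N3=1 [inverted output], N4=0, N5=0, N6=0, N7=1, N8=0 → 0 — eliminated
  N3 stuck-at-0: N1=1, N2=1, N3=0 [stuck-at-0], N4=0, N5=1, N6=0, N7=1, N8=0 → 0 — eliminated
Only N7 inverted output reproduces the observed 1.

N7 inverted output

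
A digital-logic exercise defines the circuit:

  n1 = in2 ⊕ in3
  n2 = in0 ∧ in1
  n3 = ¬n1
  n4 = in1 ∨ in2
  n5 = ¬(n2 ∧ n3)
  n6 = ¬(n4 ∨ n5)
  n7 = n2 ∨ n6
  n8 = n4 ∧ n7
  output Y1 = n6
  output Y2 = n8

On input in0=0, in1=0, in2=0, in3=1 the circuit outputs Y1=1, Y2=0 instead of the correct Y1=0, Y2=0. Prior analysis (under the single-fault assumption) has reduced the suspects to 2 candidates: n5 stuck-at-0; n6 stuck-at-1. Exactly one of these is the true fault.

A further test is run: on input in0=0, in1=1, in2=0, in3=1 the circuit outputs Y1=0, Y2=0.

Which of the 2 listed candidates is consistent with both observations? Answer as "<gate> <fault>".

Evaluate each candidate on input in0=0, in1=1, in2=0, in3=1:
  n5 stuck-at-0: n1=1, n2=0, n3=0, n4=1, n5=0 [stuck-at-0], n6=0, n7=0, n8=0 → Y1=0, Y2=0 — matches
  n6 stuck-at-1: n1=1, n2=0, n3=0, n4=1, n5=1, n6=1 [stuck-at-1], n7=1, n8=1 → Y1=1, Y2=1 — eliminated
Only n5 stuck-at-0 reproduces the observed Y1=0, Y2=0.

n5 stuck-at-0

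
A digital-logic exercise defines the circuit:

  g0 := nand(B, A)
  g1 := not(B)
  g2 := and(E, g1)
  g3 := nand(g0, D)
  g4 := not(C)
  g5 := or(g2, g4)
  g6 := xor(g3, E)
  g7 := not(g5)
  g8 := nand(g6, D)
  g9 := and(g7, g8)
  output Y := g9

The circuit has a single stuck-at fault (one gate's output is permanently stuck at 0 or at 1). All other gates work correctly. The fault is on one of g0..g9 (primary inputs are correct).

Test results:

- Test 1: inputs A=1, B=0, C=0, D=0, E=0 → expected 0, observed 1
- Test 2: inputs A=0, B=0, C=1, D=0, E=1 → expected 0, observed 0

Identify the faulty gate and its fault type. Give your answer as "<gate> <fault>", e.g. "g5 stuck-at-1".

Fault-free values for test 1 (A=1, B=0, C=0, D=0, E=0): g0=1, g1=1, g2=0, g3=1, g4=1, g5=1, g6=1, g7=0, g8=1, g9=0, giving Y=0. Observed 1.
Test 1: faults giving observed 1 are {g4 stuck-at-0, g5 stuck-at-0, g7 stuck-at-1, g9 stuck-at-1}.
Test 2 (A=0, B=0, C=1, D=0, E=1): fault-free g0=1, g1=1, g2=1, g3=1, g4=0, g5=1, g6=0, g7=0, g8=1, g9=0 → 0; observed 0. Eliminates g5 stuck-at-0, g7 stuck-at-1, g9 stuck-at-1.
Only g4 stuck-at-0 is consistent with every test.

g4 stuck-at-0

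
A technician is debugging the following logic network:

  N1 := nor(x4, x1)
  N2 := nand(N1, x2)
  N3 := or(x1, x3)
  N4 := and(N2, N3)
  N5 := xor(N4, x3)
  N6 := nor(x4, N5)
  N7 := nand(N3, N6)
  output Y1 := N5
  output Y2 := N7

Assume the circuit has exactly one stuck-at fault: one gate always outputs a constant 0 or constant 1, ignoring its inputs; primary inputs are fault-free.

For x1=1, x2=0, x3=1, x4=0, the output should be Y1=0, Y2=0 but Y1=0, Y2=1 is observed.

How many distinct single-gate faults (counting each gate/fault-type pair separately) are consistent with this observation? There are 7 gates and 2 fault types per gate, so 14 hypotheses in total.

Fault-free: N1=0, N2=1, N3=1, N4=1, N5=0, N6=1, N7=0 → Y1=0, Y2=0. Observed Y1=0, Y2=1.
  N1 stuck-at-0: output Y1=0, Y2=0 ✗
  N1 stuck-at-1: output Y1=0, Y2=0 ✗
  N2 stuck-at-0: output Y1=1, Y2=1 ✗
  N2 stuck-at-1: output Y1=0, Y2=0 ✗
  N3 stuck-at-0: output Y1=1, Y2=1 ✗
  N3 stuck-at-1: output Y1=0, Y2=0 ✗
  N4 stuck-at-0: output Y1=1, Y2=1 ✗
  N4 stuck-at-1: output Y1=0, Y2=0 ✗
  N5 stuck-at-0: output Y1=0, Y2=0 ✗
  N5 stuck-at-1: output Y1=1, Y2=1 ✗
  N6 stuck-at-0: output Y1=0, Y2=1 ✓
  N6 stuck-at-1: output Y1=0, Y2=0 ✗
  N7 stuck-at-0: output Y1=0, Y2=0 ✗
  N7 stuck-at-1: output Y1=0, Y2=1 ✓
Consistent faults: {N6 stuck-at-0, N7 stuck-at-1} — 2 in all.

2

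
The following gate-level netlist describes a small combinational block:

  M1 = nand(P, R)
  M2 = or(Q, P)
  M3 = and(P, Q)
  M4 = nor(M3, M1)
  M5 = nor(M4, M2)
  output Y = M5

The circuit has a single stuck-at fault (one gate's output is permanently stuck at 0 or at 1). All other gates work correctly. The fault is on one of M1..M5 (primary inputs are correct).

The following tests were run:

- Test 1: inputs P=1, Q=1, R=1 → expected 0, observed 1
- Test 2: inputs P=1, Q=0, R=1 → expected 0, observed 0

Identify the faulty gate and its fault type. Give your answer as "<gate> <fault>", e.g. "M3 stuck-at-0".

Fault-free values for test 1 (P=1, Q=1, R=1): M1=0, M2=1, M3=1, M4=0, M5=0, giving Y=0. Observed 1.
Test 1: faults giving observed 1 are {M2 stuck-at-0, M5 stuck-at-1}.
Test 2 (P=1, Q=0, R=1): fault-free M1=0, M2=1, M3=0, M4=1, M5=0 → 0; observed 0. Eliminates M5 stuck-at-1.
Only M2 stuck-at-0 is consistent with every test.

M2 stuck-at-0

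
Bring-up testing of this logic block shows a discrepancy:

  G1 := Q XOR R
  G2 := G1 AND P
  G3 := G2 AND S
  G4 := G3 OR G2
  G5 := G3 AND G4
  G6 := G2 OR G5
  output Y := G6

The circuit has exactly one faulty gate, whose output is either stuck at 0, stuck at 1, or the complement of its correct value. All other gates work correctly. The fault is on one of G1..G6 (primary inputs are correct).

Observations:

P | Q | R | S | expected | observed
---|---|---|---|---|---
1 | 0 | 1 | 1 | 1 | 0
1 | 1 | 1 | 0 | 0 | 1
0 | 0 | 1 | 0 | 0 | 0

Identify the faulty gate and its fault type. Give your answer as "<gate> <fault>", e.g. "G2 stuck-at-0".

Fault-free values for test 1 (P=1, Q=0, R=1, S=1): G1=1, G2=1, G3=1, G4=1, G5=1, G6=1, giving Y=1. Observed 0.
Test 1: faults giving observed 0 are {G1 stuck-at-0, G1 inverted output, G2 stuck-at-0, G2 inverted output, G6 stuck-at-0, G6 inverted output}.
Test 2 (P=1, Q=1, R=1, S=0): fault-free G1=0, G2=0, G3=0, G4=0, G5=0, G6=0 → 0; observed 1. Eliminates G1 stuck-at-0, G2 stuck-at-0, G6 stuck-at-0.
Test 3 (P=0, Q=0, R=1, S=0): fault-free G1=1, G2=0, G3=0, G4=0, G5=0, G6=0 → 0; observed 0. Eliminates G2 inverted output, G6 inverted output.
Only G1 inverted output is consistent with every test.

G1 inverted output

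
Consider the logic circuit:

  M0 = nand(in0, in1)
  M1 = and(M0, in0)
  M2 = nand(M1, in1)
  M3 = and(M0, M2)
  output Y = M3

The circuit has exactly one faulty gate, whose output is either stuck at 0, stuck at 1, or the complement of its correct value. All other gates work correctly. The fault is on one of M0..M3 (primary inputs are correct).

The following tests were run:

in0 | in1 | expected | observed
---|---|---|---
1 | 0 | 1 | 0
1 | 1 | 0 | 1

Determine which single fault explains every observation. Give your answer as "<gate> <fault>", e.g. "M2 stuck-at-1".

Fault-free values for test 1 (in0=1, in1=0): M0=1, M1=1, M2=1, M3=1, giving Y=1. Observed 0.
Test 1: faults giving observed 0 are {M0 stuck-at-0, M0 inverted output, M2 stuck-at-0, M2 inverted output, M3 stuck-at-0, M3 inverted output}.
Test 2 (in0=1, in1=1): fault-free M0=0, M1=0, M2=1, M3=0 → 0; observed 1. Eliminates M0 stuck-at-0, M0 inverted output, M2 stuck-at-0, M2 inverted output, M3 stuck-at-0.
Only M3 inverted output is consistent with every test.

M3 inverted output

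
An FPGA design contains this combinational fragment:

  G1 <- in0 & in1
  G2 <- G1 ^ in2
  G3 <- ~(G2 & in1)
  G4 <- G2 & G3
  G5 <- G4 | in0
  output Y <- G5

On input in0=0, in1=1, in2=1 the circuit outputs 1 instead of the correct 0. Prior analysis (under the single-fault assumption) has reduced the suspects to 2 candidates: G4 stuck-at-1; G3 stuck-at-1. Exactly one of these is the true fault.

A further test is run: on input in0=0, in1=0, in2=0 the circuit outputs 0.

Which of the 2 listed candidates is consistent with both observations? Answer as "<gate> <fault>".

G3 stuck-at-1

Evaluate each candidate on input in0=0, in1=0, in2=0:
  G4 stuck-at-1: G1=0, G2=0, G3=1, G4=1 [stuck-at-1], G5=1 → 1 — eliminated
  G3 stuck-at-1: G1=0, G2=0, G3=1 [stuck-at-1], G4=0, G5=0 → 0 — matches
Only G3 stuck-at-1 reproduces the observed 0.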